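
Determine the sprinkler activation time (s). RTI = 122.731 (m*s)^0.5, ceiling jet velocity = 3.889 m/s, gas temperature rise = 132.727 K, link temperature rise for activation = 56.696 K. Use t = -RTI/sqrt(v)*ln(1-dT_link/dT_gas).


dT_link/dT_gas = 0.42716
ln(1 - 0.42716) = -0.55715
t = -122.731 / sqrt(3.889) * -0.55715 = 34.674 s

34.674 s


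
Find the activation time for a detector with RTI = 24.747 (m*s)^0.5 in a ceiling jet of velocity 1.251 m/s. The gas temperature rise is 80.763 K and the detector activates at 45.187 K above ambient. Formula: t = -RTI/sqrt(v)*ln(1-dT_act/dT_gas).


dT_act/dT_gas = 0.55950
ln(1 - 0.55950) = -0.81985
t = -24.747 / sqrt(1.251) * -0.81985 = 18.140 s

18.140 s


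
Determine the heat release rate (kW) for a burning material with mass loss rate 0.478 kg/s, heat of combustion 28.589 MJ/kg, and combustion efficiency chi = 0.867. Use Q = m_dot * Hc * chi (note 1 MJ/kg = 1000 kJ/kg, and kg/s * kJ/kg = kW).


Hc = 28.589 MJ/kg = 28.589 * 1000 kJ/kg = 28589 kJ/kg
Q = 0.478 kg/s * 28589 kJ/kg * 0.867 = 11848 kW

11848 kW


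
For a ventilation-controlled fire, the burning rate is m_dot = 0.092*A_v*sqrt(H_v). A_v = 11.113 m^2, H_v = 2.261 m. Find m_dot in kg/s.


sqrt(H_v) = 1.5037
m_dot = 0.092 * 11.113 * 1.5037 = 1.5373 kg/s

1.5373 kg/s


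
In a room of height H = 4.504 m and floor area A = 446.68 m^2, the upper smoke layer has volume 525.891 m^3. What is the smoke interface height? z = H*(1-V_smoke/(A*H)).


V/(A*H) = 0.26140
1 - 0.26140 = 0.73860
z = 4.504 * 0.73860 = 3.3267 m

3.3267 m


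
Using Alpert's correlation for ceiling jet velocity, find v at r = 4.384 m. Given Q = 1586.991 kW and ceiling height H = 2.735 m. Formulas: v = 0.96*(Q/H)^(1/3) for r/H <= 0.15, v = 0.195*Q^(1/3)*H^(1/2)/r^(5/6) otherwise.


r/H = 4.384 / 2.735 = 1.6029
r/H > 0.15, so v = 0.195*Q^(1/3)*H^(1/2)/r^(5/6)
Q^(1/3) = 11.664
H^(1/2) = 1.6538
r^(5/6) = 3.4268
v = 0.195 * 11.664 * 1.6538 / 3.4268 = 1.0977 m/s

1.0977 m/s


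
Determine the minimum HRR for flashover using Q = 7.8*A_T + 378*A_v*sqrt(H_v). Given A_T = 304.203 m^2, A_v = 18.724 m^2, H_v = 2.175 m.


7.8*A_T = 2372.8
sqrt(H_v) = 1.4748
378*A_v*sqrt(H_v) = 10438
Q = 2372.8 + 10438 = 12811 kW

12811 kW


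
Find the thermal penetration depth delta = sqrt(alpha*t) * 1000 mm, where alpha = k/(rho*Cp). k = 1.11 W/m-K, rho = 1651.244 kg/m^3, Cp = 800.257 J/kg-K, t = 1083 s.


alpha = 1.11 / (1651.244 * 800.257) = 8.4001e-07 m^2/s
alpha * t = 0.00090973
delta = sqrt(0.00090973) * 1000 = 30.162 mm

30.162 mm


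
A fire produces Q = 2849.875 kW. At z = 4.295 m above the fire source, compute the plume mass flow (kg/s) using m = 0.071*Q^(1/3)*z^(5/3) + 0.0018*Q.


Q^(1/3) = 14.178
z^(5/3) = 11.349
First term = 0.071 * 14.178 * 11.349 = 11.424
Second term = 0.0018 * 2849.875 = 5.1298
m = 16.553 kg/s

16.553 kg/s


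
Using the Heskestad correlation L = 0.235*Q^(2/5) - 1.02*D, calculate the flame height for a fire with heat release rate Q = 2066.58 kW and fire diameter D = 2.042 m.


Q^(2/5) = 21.189
0.235 * Q^(2/5) = 4.9793
1.02 * D = 2.0828
L = 2.8965 m

2.8965 m


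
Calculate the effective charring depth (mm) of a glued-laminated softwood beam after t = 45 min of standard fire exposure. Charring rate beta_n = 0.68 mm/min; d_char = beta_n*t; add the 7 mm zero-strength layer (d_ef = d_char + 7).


d_char = 0.68 * 45 = 30.6 mm
d_ef = 30.6 + 1.0*7 = 37.6 mm

37.6 mm


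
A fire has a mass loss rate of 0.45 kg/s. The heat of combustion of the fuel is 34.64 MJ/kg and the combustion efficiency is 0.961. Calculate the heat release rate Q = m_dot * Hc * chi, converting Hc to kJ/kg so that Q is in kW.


Hc = 34.64 MJ/kg = 34.64 * 1000 kJ/kg = 34640 kJ/kg
Q = 0.45 kg/s * 34640 kJ/kg * 0.961 = 14980.068 kW

14980.068 kW


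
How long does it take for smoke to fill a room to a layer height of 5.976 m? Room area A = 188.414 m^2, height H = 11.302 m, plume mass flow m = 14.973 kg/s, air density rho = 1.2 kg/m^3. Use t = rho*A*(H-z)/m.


H - z = 5.326 m
t = 1.2 * 188.414 * 5.326 / 14.973 = 80.424 s

80.424 s


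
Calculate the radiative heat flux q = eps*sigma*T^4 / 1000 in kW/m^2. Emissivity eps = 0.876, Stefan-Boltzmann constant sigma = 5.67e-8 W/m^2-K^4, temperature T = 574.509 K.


T^4 = 1.0894e+11
q = 0.876 * 5.67e-8 * 1.0894e+11 / 1000 = 5.4110 kW/m^2

5.4110 kW/m^2


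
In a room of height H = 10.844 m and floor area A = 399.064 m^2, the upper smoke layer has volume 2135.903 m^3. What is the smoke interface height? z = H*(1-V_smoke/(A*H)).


V/(A*H) = 0.49357
1 - 0.49357 = 0.50643
z = 10.844 * 0.50643 = 5.4917 m

5.4917 m


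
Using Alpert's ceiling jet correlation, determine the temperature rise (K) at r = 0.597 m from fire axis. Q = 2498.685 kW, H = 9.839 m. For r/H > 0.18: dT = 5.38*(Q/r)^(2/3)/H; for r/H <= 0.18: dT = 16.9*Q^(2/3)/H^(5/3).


r/H = 0.597 / 9.839 = 0.060677
r/H <= 0.18, so dT = 16.9*Q^(2/3)/H^(5/3)
Q^(2/3) = 184.14
H^(5/3) = 45.177
dT = 16.9 * 184.14 / 45.177 = 68.883 K

68.883 K


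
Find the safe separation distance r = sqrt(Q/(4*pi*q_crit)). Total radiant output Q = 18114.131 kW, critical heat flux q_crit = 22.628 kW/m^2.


4*pi*q_crit = 284.35
Q/(4*pi*q_crit) = 63.703
r = sqrt(63.703) = 7.9814 m

7.9814 m


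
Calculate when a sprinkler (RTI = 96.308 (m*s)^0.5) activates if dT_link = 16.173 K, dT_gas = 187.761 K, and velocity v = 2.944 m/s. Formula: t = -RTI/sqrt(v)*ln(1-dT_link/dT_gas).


dT_link/dT_gas = 0.086136
ln(1 - 0.086136) = -0.090074
t = -96.308 / sqrt(2.944) * -0.090074 = 5.0558 s

5.0558 s


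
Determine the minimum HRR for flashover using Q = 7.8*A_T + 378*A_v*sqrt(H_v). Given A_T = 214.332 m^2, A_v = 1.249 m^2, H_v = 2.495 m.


7.8*A_T = 1671.8
sqrt(H_v) = 1.5796
378*A_v*sqrt(H_v) = 745.74
Q = 1671.8 + 745.74 = 2417.5 kW

2417.5 kW


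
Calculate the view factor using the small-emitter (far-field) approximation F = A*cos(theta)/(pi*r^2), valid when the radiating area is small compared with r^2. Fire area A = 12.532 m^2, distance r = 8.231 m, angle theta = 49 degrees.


cos(49 deg) = 0.65606
pi*r^2 = 212.84
F = 12.532 * 0.65606 / 212.84 = 0.038629

0.038629


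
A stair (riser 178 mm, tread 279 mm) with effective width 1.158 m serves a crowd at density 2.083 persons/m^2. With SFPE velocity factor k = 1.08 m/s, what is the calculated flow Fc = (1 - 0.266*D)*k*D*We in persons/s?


1 - 0.266*D = 1 - 0.266*2.083 = 0.44592
Fs = 0.44592 * 1.08 * 2.083 = 1.0032 persons/(s*m)
Fc = 1.0032 * 1.158 = 1.1617 persons/s

1.1617 persons/s


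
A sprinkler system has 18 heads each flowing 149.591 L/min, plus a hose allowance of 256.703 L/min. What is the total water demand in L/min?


Sprinkler demand = 18 * 149.591 = 2692.638 L/min
Total = 2692.638 + 256.703 = 2949.341 L/min

2949.341 L/min


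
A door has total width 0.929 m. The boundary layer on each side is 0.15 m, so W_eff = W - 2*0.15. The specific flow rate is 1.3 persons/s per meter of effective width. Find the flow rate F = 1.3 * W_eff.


W_eff = 0.929 - 0.30 = 0.629 m
F = 1.3 * 0.629 = 0.81770 persons/s

0.81770 persons/s


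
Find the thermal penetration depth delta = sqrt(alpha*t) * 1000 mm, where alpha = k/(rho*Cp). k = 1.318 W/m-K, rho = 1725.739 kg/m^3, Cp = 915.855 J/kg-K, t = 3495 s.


alpha = 1.318 / (1725.739 * 915.855) = 8.3390e-07 m^2/s
alpha * t = 0.0029145
delta = sqrt(0.0029145) * 1000 = 53.986 mm

53.986 mm


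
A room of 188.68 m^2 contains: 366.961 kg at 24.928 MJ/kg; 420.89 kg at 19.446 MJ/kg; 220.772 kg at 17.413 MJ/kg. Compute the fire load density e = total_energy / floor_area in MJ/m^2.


Total energy = 366.961*24.928 + 420.89*19.446 + 220.772*17.413
= 9147.604 + 8184.627 + 3844.303
= 21176.53 MJ
e = 21176.53 / 188.68 = 112.24 MJ/m^2

112.24 MJ/m^2


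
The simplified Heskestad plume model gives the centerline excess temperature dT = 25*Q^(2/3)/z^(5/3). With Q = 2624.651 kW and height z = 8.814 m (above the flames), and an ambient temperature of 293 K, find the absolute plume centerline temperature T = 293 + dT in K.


Q^(2/3) = 190.27
z^(5/3) = 37.609
dT = 25 * 190.27 / 37.609 = 126.48 K
T = 293 + 126.48 = 419.48 K

419.48 K


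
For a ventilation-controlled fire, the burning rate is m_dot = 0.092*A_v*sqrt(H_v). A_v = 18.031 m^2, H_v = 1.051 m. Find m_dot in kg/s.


sqrt(H_v) = 1.0252
m_dot = 0.092 * 18.031 * 1.0252 = 1.7006 kg/s

1.7006 kg/s


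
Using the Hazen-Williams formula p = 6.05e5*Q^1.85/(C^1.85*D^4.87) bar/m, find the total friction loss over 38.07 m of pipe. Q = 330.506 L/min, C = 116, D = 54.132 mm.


Q^1.85 = 45760
C^1.85 = 6595.5
D^4.87 = 2.7664e+08
p/m = 0.015173 bar/m
p_total = 0.015173 * 38.07 = 0.57763 bar

0.57763 bar


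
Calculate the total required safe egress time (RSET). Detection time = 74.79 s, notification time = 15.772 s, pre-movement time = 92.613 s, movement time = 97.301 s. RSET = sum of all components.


Total = 74.79 + 15.772 + 92.613 + 97.301 = 280.476 s

280.476 s


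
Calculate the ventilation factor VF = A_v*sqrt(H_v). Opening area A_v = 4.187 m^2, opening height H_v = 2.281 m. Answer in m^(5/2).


sqrt(H_v) = 1.5103
VF = 4.187 * 1.5103 = 6.3236 m^(5/2)

6.3236 m^(5/2)


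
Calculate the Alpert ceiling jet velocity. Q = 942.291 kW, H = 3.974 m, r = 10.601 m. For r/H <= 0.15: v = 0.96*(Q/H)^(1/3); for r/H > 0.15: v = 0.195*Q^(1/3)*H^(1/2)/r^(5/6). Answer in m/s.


r/H = 10.601 / 3.974 = 2.6676
r/H > 0.15, so v = 0.195*Q^(1/3)*H^(1/2)/r^(5/6)
Q^(1/3) = 9.8038
H^(1/2) = 1.9935
r^(5/6) = 7.1525
v = 0.195 * 9.8038 * 1.9935 / 7.1525 = 0.53283 m/s

0.53283 m/s


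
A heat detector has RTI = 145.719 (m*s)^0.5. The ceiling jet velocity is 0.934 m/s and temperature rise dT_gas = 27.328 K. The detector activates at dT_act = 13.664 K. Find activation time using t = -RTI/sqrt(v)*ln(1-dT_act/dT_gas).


dT_act/dT_gas = 0.5
ln(1 - 0.5) = -0.69315
t = -145.719 / sqrt(0.934) * -0.69315 = 104.51 s

104.51 s


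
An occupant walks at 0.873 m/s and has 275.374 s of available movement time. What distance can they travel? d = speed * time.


d = 0.873 * 275.374 = 240.40 m

240.40 m


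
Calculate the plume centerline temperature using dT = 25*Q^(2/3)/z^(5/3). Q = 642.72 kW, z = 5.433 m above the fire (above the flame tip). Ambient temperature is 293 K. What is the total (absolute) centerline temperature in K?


Q^(2/3) = 74.476
z^(5/3) = 16.791
dT = 25 * 74.476 / 16.791 = 110.89 K
T = 293 + 110.89 = 403.89 K

403.89 K


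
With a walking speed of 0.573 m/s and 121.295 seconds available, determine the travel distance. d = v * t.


d = 0.573 * 121.295 = 69.502 m

69.502 m


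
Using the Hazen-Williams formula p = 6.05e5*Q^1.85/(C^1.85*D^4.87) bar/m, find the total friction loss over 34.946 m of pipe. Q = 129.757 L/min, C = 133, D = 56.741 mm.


Q^1.85 = 8115.1
C^1.85 = 8494.3
D^4.87 = 3.4792e+08
p/m = 0.0016613 bar/m
p_total = 0.0016613 * 34.946 = 0.058055 bar

0.058055 bar


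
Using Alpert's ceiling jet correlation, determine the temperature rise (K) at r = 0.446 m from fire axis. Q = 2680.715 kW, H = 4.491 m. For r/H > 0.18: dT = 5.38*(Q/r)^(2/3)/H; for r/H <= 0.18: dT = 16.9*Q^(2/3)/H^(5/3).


r/H = 0.446 / 4.491 = 0.099310
r/H <= 0.18, so dT = 16.9*Q^(2/3)/H^(5/3)
Q^(2/3) = 192.97
H^(5/3) = 12.225
dT = 16.9 * 192.97 / 12.225 = 266.78 K

266.78 K


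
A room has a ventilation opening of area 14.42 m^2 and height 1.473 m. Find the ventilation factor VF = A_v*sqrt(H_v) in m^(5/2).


sqrt(H_v) = 1.2137
VF = 14.42 * 1.2137 = 17.501 m^(5/2)

17.501 m^(5/2)


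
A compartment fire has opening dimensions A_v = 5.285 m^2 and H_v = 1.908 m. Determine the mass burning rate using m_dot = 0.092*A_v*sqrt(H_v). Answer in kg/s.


sqrt(H_v) = 1.3813
m_dot = 0.092 * 5.285 * 1.3813 = 0.67162 kg/s

0.67162 kg/s


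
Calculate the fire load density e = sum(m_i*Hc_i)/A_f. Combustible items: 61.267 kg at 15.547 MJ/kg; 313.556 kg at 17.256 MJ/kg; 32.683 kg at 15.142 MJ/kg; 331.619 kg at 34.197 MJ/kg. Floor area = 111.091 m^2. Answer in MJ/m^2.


Total energy = 61.267*15.547 + 313.556*17.256 + 32.683*15.142 + 331.619*34.197
= 952.5180 + 5410.722 + 494.8860 + 11340.37
= 18198.50 MJ
e = 18198.50 / 111.091 = 163.82 MJ/m^2

163.82 MJ/m^2


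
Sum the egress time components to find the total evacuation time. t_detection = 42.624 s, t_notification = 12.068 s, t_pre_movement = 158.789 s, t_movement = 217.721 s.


Total = 42.624 + 12.068 + 158.789 + 217.721 = 431.202 s

431.202 s


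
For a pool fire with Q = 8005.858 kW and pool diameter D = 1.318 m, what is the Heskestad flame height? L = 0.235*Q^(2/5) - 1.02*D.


Q^(2/5) = 36.422
0.235 * Q^(2/5) = 8.5592
1.02 * D = 1.3444
L = 7.2148 m

7.2148 m


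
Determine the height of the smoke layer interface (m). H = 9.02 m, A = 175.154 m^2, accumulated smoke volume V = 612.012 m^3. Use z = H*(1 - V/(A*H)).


V/(A*H) = 0.38738
1 - 0.38738 = 0.61262
z = 9.02 * 0.61262 = 5.5259 m

5.5259 m


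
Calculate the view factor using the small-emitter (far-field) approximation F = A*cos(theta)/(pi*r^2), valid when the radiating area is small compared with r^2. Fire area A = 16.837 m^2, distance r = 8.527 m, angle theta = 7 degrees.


cos(7 deg) = 0.99255
pi*r^2 = 228.42
F = 16.837 * 0.99255 / 228.42 = 0.073160

0.073160


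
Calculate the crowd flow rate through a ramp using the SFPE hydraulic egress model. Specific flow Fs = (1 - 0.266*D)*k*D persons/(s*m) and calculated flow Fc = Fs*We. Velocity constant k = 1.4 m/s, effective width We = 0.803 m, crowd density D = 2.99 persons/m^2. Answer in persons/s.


1 - 0.266*D = 1 - 0.266*2.99 = 0.20466
Fs = 0.20466 * 1.4 * 2.99 = 0.85671 persons/(s*m)
Fc = 0.85671 * 0.803 = 0.68794 persons/s

0.68794 persons/s


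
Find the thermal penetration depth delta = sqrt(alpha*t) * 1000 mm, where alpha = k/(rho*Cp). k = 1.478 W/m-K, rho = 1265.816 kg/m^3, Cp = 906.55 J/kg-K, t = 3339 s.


alpha = 1.478 / (1265.816 * 906.55) = 1.2880e-06 m^2/s
alpha * t = 0.0043006
delta = sqrt(0.0043006) * 1000 = 65.579 mm

65.579 mm


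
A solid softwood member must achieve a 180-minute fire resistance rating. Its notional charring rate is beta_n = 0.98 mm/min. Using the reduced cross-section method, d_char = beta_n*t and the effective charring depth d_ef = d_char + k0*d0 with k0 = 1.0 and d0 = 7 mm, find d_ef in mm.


d_char = 0.98 * 180 = 176.4 mm
d_ef = 176.4 + 1.0*7 = 183.4 mm

183.4 mm


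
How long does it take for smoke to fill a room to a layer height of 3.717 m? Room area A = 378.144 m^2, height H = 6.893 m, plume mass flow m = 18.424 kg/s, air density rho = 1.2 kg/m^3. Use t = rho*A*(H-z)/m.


H - z = 3.176 m
t = 1.2 * 378.144 * 3.176 / 18.424 = 78.223 s

78.223 s


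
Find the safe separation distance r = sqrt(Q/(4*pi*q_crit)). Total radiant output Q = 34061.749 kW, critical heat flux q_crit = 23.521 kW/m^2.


4*pi*q_crit = 295.57
Q/(4*pi*q_crit) = 115.24
r = sqrt(115.24) = 10.735 m

10.735 m


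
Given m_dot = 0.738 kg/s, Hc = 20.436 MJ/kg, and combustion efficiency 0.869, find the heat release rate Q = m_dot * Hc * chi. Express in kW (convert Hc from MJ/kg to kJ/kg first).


Hc = 20.436 MJ/kg = 20.436 * 1000 kJ/kg = 20436 kJ/kg
Q = 0.738 kg/s * 20436 kJ/kg * 0.869 = 13106 kW

13106 kW


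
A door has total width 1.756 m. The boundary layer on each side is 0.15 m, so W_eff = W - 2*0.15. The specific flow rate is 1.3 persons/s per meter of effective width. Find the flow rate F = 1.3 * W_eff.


W_eff = 1.756 - 0.30 = 1.456 m
F = 1.3 * 1.456 = 1.8928 persons/s

1.8928 persons/s


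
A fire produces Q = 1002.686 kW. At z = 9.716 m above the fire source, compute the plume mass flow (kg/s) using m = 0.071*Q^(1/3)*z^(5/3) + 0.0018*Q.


Q^(1/3) = 10.009
z^(5/3) = 44.240
First term = 0.071 * 10.009 * 44.240 = 31.438
Second term = 0.0018 * 1002.686 = 1.8048
m = 33.243 kg/s

33.243 kg/s


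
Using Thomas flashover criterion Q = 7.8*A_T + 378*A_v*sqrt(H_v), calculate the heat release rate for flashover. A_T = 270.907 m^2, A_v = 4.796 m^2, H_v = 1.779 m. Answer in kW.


7.8*A_T = 2113.1
sqrt(H_v) = 1.3338
378*A_v*sqrt(H_v) = 2418.0
Q = 2113.1 + 2418.0 = 4531.1 kW

4531.1 kW


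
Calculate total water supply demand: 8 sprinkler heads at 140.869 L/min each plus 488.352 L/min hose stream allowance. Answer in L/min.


Sprinkler demand = 8 * 140.869 = 1126.952 L/min
Total = 1126.952 + 488.352 = 1615.304 L/min

1615.304 L/min


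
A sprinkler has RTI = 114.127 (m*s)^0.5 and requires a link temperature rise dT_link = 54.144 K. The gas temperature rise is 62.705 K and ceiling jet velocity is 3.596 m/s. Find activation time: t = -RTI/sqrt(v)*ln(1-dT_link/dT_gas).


dT_link/dT_gas = 0.86347
ln(1 - 0.86347) = -1.9912
t = -114.127 / sqrt(3.596) * -1.9912 = 119.84 s

119.84 s


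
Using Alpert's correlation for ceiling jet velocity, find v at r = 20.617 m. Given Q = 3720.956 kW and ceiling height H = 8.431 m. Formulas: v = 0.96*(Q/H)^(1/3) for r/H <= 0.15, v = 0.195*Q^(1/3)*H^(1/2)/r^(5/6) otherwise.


r/H = 20.617 / 8.431 = 2.4454
r/H > 0.15, so v = 0.195*Q^(1/3)*H^(1/2)/r^(5/6)
Q^(1/3) = 15.496
H^(1/2) = 2.9036
r^(5/6) = 12.451
v = 0.195 * 15.496 * 2.9036 / 12.451 = 0.70470 m/s

0.70470 m/s


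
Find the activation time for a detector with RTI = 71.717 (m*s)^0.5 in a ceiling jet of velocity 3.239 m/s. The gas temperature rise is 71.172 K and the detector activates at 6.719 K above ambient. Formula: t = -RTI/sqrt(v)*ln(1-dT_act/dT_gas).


dT_act/dT_gas = 0.094405
ln(1 - 0.094405) = -0.099163
t = -71.717 / sqrt(3.239) * -0.099163 = 3.9515 s

3.9515 s


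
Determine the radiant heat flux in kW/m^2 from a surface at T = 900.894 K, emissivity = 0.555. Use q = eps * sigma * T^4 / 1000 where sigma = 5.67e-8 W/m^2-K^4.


T^4 = 6.5871e+11
q = 0.555 * 5.67e-8 * 6.5871e+11 / 1000 = 20.729 kW/m^2

20.729 kW/m^2


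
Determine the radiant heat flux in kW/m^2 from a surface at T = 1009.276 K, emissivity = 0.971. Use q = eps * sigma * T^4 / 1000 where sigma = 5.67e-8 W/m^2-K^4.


T^4 = 1.0376e+12
q = 0.971 * 5.67e-8 * 1.0376e+12 / 1000 = 57.127 kW/m^2

57.127 kW/m^2


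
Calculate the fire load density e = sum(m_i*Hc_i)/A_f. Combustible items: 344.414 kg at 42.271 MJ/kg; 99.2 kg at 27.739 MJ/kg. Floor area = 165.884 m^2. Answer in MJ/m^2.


Total energy = 344.414*42.271 + 99.2*27.739
= 14558.72 + 2751.709
= 17310.43 MJ
e = 17310.43 / 165.884 = 104.35 MJ/m^2

104.35 MJ/m^2


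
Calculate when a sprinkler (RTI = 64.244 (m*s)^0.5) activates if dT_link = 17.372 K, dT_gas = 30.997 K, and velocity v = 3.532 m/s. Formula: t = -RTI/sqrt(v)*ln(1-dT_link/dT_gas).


dT_link/dT_gas = 0.56044
ln(1 - 0.56044) = -0.82198
t = -64.244 / sqrt(3.532) * -0.82198 = 28.099 s

28.099 s


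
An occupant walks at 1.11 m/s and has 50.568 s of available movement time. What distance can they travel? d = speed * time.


d = 1.11 * 50.568 = 56.130 m

56.130 m


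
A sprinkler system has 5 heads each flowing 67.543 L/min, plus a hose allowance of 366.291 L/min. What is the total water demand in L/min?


Sprinkler demand = 5 * 67.543 = 337.715 L/min
Total = 337.715 + 366.291 = 704.006 L/min

704.006 L/min


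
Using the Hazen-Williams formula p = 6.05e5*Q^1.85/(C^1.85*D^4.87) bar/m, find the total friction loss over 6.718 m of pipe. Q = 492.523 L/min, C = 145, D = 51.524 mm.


Q^1.85 = 95717
C^1.85 = 9966.2
D^4.87 = 2.1751e+08
p/m = 0.026713 bar/m
p_total = 0.026713 * 6.718 = 0.17946 bar

0.17946 bar


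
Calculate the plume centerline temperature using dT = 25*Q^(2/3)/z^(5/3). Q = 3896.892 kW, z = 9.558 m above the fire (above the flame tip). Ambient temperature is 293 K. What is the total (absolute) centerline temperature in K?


Q^(2/3) = 247.64
z^(5/3) = 43.047
dT = 25 * 247.64 / 43.047 = 143.82 K
T = 293 + 143.82 = 436.82 K

436.82 K


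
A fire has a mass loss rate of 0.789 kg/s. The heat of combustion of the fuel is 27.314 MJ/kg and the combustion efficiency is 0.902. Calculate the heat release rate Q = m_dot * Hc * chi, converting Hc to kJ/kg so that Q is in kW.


Hc = 27.314 MJ/kg = 27.314 * 1000 kJ/kg = 27314 kJ/kg
Q = 0.789 kg/s * 27314 kJ/kg * 0.902 = 19439 kW

19439 kW


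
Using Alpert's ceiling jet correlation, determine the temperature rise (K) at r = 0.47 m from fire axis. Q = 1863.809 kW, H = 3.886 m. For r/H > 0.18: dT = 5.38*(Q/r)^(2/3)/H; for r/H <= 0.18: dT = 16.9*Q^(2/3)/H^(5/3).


r/H = 0.47 / 3.886 = 0.12095
r/H <= 0.18, so dT = 16.9*Q^(2/3)/H^(5/3)
Q^(2/3) = 151.45
H^(5/3) = 9.6052
dT = 16.9 * 151.45 / 9.6052 = 266.47 K

266.47 K


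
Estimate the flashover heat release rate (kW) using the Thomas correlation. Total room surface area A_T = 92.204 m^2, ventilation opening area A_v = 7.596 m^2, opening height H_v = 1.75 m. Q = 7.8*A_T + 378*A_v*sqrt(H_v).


7.8*A_T = 719.19
sqrt(H_v) = 1.3229
378*A_v*sqrt(H_v) = 3798.4
Q = 719.19 + 3798.4 = 4517.5 kW

4517.5 kW


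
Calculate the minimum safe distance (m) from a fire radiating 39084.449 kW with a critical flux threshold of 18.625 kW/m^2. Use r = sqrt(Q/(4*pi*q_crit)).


4*pi*q_crit = 234.05
Q/(4*pi*q_crit) = 166.99
r = sqrt(166.99) = 12.923 m

12.923 m


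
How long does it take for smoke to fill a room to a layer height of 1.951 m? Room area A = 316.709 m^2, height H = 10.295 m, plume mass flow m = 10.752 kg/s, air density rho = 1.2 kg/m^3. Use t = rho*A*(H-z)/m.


H - z = 8.344 m
t = 1.2 * 316.709 * 8.344 / 10.752 = 294.94 s

294.94 s


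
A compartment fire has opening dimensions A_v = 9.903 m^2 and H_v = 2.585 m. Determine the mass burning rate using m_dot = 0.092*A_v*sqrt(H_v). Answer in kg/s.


sqrt(H_v) = 1.6078
m_dot = 0.092 * 9.903 * 1.6078 = 1.4648 kg/s

1.4648 kg/s


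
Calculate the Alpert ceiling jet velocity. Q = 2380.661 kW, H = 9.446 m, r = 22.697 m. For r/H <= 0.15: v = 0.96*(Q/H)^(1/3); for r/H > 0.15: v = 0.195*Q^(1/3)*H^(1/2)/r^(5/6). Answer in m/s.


r/H = 22.697 / 9.446 = 2.4028
r/H > 0.15, so v = 0.195*Q^(1/3)*H^(1/2)/r^(5/6)
Q^(1/3) = 13.353
H^(1/2) = 3.0734
r^(5/6) = 13.489
v = 0.195 * 13.353 * 3.0734 / 13.489 = 0.59327 m/s

0.59327 m/s


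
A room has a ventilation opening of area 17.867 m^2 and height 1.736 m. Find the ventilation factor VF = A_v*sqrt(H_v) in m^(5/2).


sqrt(H_v) = 1.3176
VF = 17.867 * 1.3176 = 23.541 m^(5/2)

23.541 m^(5/2)


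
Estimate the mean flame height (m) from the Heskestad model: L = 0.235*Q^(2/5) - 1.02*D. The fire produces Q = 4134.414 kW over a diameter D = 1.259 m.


Q^(2/5) = 27.962
0.235 * Q^(2/5) = 6.5710
1.02 * D = 1.2842
L = 5.2868 m

5.2868 m


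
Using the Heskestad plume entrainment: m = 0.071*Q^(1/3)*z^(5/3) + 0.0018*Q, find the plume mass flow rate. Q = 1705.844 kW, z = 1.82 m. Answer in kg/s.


Q^(1/3) = 11.948
z^(5/3) = 2.7130
First term = 0.071 * 11.948 * 2.7130 = 2.3016
Second term = 0.0018 * 1705.844 = 3.0705
m = 5.3721 kg/s

5.3721 kg/s


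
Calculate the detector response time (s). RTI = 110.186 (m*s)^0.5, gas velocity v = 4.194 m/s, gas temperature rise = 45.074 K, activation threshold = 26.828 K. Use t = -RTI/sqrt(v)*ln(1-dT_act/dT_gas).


dT_act/dT_gas = 0.59520
ln(1 - 0.59520) = -0.90436
t = -110.186 / sqrt(4.194) * -0.90436 = 48.658 s

48.658 s


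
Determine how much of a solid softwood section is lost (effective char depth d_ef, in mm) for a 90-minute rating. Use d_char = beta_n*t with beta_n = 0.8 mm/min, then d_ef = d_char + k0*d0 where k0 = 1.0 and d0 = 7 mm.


d_char = 0.8 * 90 = 72 mm
d_ef = 72 + 1.0*7 = 79 mm

79 mm


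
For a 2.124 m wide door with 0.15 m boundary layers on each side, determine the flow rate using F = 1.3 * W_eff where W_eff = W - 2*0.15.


W_eff = 2.124 - 0.30 = 1.824 m
F = 1.3 * 1.824 = 2.3712 persons/s

2.3712 persons/s


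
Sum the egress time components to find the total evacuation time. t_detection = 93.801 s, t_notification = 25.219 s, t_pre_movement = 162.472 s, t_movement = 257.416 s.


Total = 93.801 + 25.219 + 162.472 + 257.416 = 538.908 s

538.908 s


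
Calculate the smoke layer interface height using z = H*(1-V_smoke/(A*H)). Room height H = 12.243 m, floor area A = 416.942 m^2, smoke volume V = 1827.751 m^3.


V/(A*H) = 0.35806
1 - 0.35806 = 0.64194
z = 12.243 * 0.64194 = 7.8593 m

7.8593 m


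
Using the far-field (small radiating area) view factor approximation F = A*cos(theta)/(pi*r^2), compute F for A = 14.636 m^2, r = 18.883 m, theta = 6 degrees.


cos(6 deg) = 0.99452
pi*r^2 = 1120.2
F = 14.636 * 0.99452 / 1120.2 = 0.012994

0.012994


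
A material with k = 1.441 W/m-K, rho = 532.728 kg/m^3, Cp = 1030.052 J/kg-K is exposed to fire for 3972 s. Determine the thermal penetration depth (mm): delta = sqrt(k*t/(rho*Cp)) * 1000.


alpha = 1.441 / (532.728 * 1030.052) = 2.6260e-06 m^2/s
alpha * t = 0.010431
delta = sqrt(0.010431) * 1000 = 102.13 mm

102.13 mm


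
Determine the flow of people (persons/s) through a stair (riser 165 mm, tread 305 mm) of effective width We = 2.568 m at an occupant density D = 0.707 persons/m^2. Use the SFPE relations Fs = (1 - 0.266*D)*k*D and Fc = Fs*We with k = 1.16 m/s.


1 - 0.266*D = 1 - 0.266*0.707 = 0.81194
Fs = 0.81194 * 1.16 * 0.707 = 0.66589 persons/(s*m)
Fc = 0.66589 * 2.568 = 1.7100 persons/s

1.7100 persons/s


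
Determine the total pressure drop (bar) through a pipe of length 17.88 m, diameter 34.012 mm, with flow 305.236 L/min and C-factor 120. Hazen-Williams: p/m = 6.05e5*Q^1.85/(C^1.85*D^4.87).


Q^1.85 = 39498
C^1.85 = 7022.4
D^4.87 = 2.8777e+07
p/m = 0.11825 bar/m
p_total = 0.11825 * 17.88 = 2.1143 bar

2.1143 bar


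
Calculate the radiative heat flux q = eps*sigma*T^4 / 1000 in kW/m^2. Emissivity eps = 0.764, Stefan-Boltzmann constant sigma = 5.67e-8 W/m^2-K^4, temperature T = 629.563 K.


T^4 = 1.5709e+11
q = 0.764 * 5.67e-8 * 1.5709e+11 / 1000 = 6.8051 kW/m^2

6.8051 kW/m^2


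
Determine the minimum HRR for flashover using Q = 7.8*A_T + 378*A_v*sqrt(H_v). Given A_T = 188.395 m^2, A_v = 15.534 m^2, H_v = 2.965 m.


7.8*A_T = 1469.481
sqrt(H_v) = 1.7219
378*A_v*sqrt(H_v) = 10111
Q = 1469.481 + 10111 = 11580 kW

11580 kW


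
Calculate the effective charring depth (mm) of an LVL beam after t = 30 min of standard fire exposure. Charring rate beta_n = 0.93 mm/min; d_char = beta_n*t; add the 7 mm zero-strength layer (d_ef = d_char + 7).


d_char = 0.93 * 30 = 27.9 mm
d_ef = 27.9 + 1.0*7 = 34.9 mm

34.9 mm


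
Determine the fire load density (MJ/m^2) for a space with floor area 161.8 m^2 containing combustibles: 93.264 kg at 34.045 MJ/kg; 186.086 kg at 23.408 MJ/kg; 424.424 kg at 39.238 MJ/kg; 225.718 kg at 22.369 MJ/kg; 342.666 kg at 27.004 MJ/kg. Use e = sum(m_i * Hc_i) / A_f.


Total energy = 93.264*34.045 + 186.086*23.408 + 424.424*39.238 + 225.718*22.369 + 342.666*27.004
= 3175.173 + 4355.901 + 16653.55 + 5049.086 + 9253.353
= 38487.06 MJ
e = 38487.06 / 161.8 = 237.87 MJ/m^2

237.87 MJ/m^2


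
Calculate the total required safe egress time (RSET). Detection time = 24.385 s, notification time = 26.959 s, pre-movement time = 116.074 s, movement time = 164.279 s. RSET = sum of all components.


Total = 24.385 + 26.959 + 116.074 + 164.279 = 331.697 s

331.697 s


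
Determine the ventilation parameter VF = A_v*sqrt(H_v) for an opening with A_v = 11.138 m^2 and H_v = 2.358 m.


sqrt(H_v) = 1.5356
VF = 11.138 * 1.5356 = 17.103 m^(5/2)

17.103 m^(5/2)


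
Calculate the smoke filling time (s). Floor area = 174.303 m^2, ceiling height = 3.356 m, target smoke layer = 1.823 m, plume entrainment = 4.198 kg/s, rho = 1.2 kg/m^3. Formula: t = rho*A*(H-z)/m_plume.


H - z = 1.533 m
t = 1.2 * 174.303 * 1.533 / 4.198 = 76.381 s

76.381 s


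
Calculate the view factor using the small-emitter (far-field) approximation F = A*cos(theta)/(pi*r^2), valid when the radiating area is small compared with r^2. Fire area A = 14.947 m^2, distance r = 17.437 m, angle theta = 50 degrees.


cos(50 deg) = 0.64279
pi*r^2 = 955.20
F = 14.947 * 0.64279 / 955.20 = 0.010058

0.010058


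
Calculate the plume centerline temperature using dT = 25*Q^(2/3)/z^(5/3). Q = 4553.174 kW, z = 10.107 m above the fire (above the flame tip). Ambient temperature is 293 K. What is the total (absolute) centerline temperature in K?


Q^(2/3) = 274.71
z^(5/3) = 47.247
dT = 25 * 274.71 / 47.247 = 145.36 K
T = 293 + 145.36 = 438.36 K

438.36 K


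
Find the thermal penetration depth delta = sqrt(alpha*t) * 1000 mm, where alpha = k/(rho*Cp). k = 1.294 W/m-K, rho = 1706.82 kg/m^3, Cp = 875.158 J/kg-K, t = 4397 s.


alpha = 1.294 / (1706.82 * 875.158) = 8.6628e-07 m^2/s
alpha * t = 0.0038090
delta = sqrt(0.0038090) * 1000 = 61.717 mm

61.717 mm


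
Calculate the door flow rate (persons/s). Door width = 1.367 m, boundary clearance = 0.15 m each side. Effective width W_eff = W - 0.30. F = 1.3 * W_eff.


W_eff = 1.367 - 0.30 = 1.067 m
F = 1.3 * 1.067 = 1.3871 persons/s

1.3871 persons/s


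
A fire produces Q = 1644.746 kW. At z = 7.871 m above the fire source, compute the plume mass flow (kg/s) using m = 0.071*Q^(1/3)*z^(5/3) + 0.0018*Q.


Q^(1/3) = 11.804
z^(5/3) = 31.145
First term = 0.071 * 11.804 * 31.145 = 26.102
Second term = 0.0018 * 1644.746 = 2.9605
m = 29.063 kg/s

29.063 kg/s


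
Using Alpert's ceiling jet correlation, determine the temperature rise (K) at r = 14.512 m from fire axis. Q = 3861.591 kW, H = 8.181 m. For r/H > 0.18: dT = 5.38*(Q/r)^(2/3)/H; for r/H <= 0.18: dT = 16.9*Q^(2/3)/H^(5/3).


r/H = 14.512 / 8.181 = 1.7739
r/H > 0.18, so dT = 5.38*(Q/r)^(2/3)/H
Q/r = 266.10
(Q/r)^(2/3) = 41.371
dT = 5.38 * 41.371 / 8.181 = 27.206 K

27.206 K


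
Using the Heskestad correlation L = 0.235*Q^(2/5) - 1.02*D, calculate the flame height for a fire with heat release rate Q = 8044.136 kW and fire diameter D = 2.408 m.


Q^(2/5) = 36.492
0.235 * Q^(2/5) = 8.5755
1.02 * D = 2.4562
L = 6.1193 m

6.1193 m


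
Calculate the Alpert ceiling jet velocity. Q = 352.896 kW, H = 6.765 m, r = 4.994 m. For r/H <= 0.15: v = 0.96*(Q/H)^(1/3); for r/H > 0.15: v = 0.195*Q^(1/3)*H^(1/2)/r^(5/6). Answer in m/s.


r/H = 4.994 / 6.765 = 0.73821
r/H > 0.15, so v = 0.195*Q^(1/3)*H^(1/2)/r^(5/6)
Q^(1/3) = 7.0667
H^(1/2) = 2.6010
r^(5/6) = 3.8198
v = 0.195 * 7.0667 * 2.6010 / 3.8198 = 0.93830 m/s

0.93830 m/s


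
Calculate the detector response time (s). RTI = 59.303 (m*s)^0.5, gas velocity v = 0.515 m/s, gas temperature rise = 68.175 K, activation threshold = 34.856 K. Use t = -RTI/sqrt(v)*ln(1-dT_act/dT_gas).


dT_act/dT_gas = 0.51127
ln(1 - 0.51127) = -0.71595
t = -59.303 / sqrt(0.515) * -0.71595 = 59.164 s

59.164 s


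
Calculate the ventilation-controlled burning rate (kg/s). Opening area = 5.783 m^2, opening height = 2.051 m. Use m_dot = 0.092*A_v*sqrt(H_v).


sqrt(H_v) = 1.4321
m_dot = 0.092 * 5.783 * 1.4321 = 0.76195 kg/s

0.76195 kg/s


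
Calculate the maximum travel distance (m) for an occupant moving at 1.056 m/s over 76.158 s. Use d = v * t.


d = 1.056 * 76.158 = 80.423 m

80.423 m


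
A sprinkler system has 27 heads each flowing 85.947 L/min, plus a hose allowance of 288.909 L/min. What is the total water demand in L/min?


Sprinkler demand = 27 * 85.947 = 2320.569 L/min
Total = 2320.569 + 288.909 = 2609.478 L/min

2609.478 L/min


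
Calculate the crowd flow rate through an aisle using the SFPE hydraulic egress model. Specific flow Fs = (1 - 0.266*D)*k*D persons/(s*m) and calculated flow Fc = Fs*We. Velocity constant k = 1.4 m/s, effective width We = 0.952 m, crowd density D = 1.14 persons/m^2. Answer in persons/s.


1 - 0.266*D = 1 - 0.266*1.14 = 0.69676
Fs = 0.69676 * 1.4 * 1.14 = 1.1120 persons/(s*m)
Fc = 1.1120 * 0.952 = 1.0587 persons/s

1.0587 persons/s


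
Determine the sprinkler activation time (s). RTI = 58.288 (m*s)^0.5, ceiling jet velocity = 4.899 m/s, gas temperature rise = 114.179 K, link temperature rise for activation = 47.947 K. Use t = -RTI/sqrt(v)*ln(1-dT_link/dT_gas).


dT_link/dT_gas = 0.41993
ln(1 - 0.41993) = -0.54460
t = -58.288 / sqrt(4.899) * -0.54460 = 14.342 s

14.342 s


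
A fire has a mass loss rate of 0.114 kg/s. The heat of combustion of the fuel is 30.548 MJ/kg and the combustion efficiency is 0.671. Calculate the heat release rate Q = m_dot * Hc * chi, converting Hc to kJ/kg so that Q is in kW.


Hc = 30.548 MJ/kg = 30.548 * 1000 kJ/kg = 30548 kJ/kg
Q = 0.114 kg/s * 30548 kJ/kg * 0.671 = 2336.7 kW

2336.7 kW


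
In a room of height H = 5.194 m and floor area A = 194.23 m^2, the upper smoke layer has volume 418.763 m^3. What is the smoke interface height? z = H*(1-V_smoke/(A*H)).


V/(A*H) = 0.41510
1 - 0.41510 = 0.58490
z = 5.194 * 0.58490 = 3.0380 m

3.0380 m


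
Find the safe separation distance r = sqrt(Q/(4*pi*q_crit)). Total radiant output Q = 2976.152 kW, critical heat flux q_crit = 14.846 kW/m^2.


4*pi*q_crit = 186.56
Q/(4*pi*q_crit) = 15.953
r = sqrt(15.953) = 3.9941 m

3.9941 m


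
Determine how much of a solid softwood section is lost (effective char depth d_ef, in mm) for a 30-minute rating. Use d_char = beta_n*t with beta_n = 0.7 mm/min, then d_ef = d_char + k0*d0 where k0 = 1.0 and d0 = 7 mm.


d_char = 0.7 * 30 = 21 mm
d_ef = 21 + 1.0*7 = 28 mm

28 mm


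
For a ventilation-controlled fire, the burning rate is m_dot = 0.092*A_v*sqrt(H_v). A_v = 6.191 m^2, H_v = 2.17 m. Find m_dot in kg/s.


sqrt(H_v) = 1.4731
m_dot = 0.092 * 6.191 * 1.4731 = 0.83903 kg/s

0.83903 kg/s


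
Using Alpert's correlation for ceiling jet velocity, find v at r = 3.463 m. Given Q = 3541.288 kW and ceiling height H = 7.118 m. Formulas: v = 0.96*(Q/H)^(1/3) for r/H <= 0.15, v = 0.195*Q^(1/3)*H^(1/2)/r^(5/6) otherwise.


r/H = 3.463 / 7.118 = 0.48651
r/H > 0.15, so v = 0.195*Q^(1/3)*H^(1/2)/r^(5/6)
Q^(1/3) = 15.242
H^(1/2) = 2.6680
r^(5/6) = 2.8154
v = 0.195 * 15.242 * 2.6680 / 2.8154 = 2.8166 m/s

2.8166 m/s


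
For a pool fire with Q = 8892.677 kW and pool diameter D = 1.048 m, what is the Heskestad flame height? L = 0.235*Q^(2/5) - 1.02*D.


Q^(2/5) = 37.985
0.235 * Q^(2/5) = 8.9265
1.02 * D = 1.0690
L = 7.8575 m

7.8575 m


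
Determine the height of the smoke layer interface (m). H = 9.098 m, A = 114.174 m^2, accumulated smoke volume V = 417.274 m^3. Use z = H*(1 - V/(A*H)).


V/(A*H) = 0.40171
1 - 0.40171 = 0.59829
z = 9.098 * 0.59829 = 5.4433 m

5.4433 m


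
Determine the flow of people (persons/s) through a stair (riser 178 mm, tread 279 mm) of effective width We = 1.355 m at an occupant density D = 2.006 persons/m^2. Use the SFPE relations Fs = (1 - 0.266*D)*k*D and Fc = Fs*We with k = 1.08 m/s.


1 - 0.266*D = 1 - 0.266*2.006 = 0.46640
Fs = 0.46640 * 1.08 * 2.006 = 1.0105 persons/(s*m)
Fc = 1.0105 * 1.355 = 1.3692 persons/s

1.3692 persons/s


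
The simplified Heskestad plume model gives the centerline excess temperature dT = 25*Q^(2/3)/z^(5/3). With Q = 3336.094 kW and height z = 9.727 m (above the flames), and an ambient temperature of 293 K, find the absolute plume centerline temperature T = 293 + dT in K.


Q^(2/3) = 223.27
z^(5/3) = 44.323
dT = 25 * 223.27 / 44.323 = 125.93 K
T = 293 + 125.93 = 418.93 K

418.93 K


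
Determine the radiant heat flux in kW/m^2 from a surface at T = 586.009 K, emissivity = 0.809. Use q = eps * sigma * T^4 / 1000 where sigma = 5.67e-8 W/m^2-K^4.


T^4 = 1.1793e+11
q = 0.809 * 5.67e-8 * 1.1793e+11 / 1000 = 5.4094 kW/m^2

5.4094 kW/m^2


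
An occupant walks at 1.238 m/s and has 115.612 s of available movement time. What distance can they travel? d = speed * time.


d = 1.238 * 115.612 = 143.13 m

143.13 m


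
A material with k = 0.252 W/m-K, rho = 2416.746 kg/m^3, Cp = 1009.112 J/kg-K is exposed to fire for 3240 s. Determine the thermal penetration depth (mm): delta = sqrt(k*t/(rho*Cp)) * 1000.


alpha = 0.252 / (2416.746 * 1009.112) = 1.0333e-07 m^2/s
alpha * t = 0.00033479
delta = sqrt(0.00033479) * 1000 = 18.297 mm

18.297 mm


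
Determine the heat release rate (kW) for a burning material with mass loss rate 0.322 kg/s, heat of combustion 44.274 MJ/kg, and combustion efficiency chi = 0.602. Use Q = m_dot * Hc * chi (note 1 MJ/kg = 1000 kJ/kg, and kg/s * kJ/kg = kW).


Hc = 44.274 MJ/kg = 44.274 * 1000 kJ/kg = 44274 kJ/kg
Q = 0.322 kg/s * 44274 kJ/kg * 0.602 = 8582.2 kW

8582.2 kW


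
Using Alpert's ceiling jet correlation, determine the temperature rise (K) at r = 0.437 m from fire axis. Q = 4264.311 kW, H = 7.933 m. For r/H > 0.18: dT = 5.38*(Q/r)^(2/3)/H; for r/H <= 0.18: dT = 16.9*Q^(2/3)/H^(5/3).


r/H = 0.437 / 7.933 = 0.055086
r/H <= 0.18, so dT = 16.9*Q^(2/3)/H^(5/3)
Q^(2/3) = 262.97
H^(5/3) = 31.555
dT = 16.9 * 262.97 / 31.555 = 140.84 K

140.84 K


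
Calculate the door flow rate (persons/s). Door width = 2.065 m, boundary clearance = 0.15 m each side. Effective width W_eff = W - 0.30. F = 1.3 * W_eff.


W_eff = 2.065 - 0.30 = 1.765 m
F = 1.3 * 1.765 = 2.2945 persons/s

2.2945 persons/s


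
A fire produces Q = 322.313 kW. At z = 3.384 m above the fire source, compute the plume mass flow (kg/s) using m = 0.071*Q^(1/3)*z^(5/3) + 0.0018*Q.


Q^(1/3) = 6.8563
z^(5/3) = 7.6275
First term = 0.071 * 6.8563 * 7.6275 = 3.7131
Second term = 0.0018 * 322.313 = 0.58016
m = 4.2932 kg/s

4.2932 kg/s


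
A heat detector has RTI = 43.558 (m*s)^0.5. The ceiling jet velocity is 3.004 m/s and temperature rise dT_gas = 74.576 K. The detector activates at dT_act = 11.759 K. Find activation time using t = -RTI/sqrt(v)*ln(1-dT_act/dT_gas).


dT_act/dT_gas = 0.15768
ln(1 - 0.15768) = -0.17159
t = -43.558 / sqrt(3.004) * -0.17159 = 4.3124 s

4.3124 s


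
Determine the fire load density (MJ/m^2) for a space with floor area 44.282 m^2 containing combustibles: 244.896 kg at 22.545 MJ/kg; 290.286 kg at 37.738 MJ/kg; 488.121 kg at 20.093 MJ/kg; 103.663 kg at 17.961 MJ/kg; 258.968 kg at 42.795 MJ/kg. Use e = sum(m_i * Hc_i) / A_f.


Total energy = 244.896*22.545 + 290.286*37.738 + 488.121*20.093 + 103.663*17.961 + 258.968*42.795
= 5521.180 + 10954.81 + 9807.815 + 1861.891 + 11082.54
= 39228.24 MJ
e = 39228.24 / 44.282 = 885.87 MJ/m^2

885.87 MJ/m^2


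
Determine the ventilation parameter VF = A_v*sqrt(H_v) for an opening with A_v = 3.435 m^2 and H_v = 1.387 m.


sqrt(H_v) = 1.1777
VF = 3.435 * 1.1777 = 4.0454 m^(5/2)

4.0454 m^(5/2)


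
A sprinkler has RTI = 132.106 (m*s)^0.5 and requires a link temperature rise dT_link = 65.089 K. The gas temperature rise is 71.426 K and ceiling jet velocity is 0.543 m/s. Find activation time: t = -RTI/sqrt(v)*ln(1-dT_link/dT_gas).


dT_link/dT_gas = 0.91128
ln(1 - 0.91128) = -2.4223
t = -132.106 / sqrt(0.543) * -2.4223 = 434.25 s

434.25 s


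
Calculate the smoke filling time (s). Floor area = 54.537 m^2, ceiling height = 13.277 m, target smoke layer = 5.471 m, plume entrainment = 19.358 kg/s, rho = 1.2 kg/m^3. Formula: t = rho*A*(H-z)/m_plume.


H - z = 7.806 m
t = 1.2 * 54.537 * 7.806 / 19.358 = 26.390 s

26.390 s


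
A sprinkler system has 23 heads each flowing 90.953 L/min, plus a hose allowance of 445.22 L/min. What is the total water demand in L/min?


Sprinkler demand = 23 * 90.953 = 2091.919 L/min
Total = 2091.919 + 445.22 = 2537.139 L/min

2537.139 L/min


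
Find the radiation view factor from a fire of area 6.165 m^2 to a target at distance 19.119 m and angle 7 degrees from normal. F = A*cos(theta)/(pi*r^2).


cos(7 deg) = 0.99255
pi*r^2 = 1148.4
F = 6.165 * 0.99255 / 1148.4 = 0.0053285

0.0053285


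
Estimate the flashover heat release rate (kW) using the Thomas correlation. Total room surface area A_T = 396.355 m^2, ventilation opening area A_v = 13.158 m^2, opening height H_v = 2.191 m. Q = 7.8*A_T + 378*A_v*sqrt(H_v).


7.8*A_T = 3091.569
sqrt(H_v) = 1.4802
378*A_v*sqrt(H_v) = 7362.1
Q = 3091.569 + 7362.1 = 10454 kW

10454 kW


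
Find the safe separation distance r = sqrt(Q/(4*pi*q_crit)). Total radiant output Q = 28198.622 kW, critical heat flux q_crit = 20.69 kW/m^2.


4*pi*q_crit = 260.00
Q/(4*pi*q_crit) = 108.46
r = sqrt(108.46) = 10.414 m

10.414 m
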